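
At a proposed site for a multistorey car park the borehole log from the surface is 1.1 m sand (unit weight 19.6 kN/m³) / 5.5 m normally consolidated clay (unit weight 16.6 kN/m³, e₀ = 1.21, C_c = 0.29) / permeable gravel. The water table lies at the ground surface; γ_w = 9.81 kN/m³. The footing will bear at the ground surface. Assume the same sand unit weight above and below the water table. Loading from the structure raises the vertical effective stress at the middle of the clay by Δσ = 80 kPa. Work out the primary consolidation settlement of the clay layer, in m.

S_c ≈ 0.412 m

Mid-depth of clay below the ground surface: z = 1.1 + 5.5/2 = 3.85 m.
Total vertical stress at mid-clay: σ_v = 19.6×1.1 + 16.6×2.75 = 67.21 kPa.
Pore pressure: u = 9.81×(3.85 − 0) = 37.769 kPa.
Initial effective stress: σ'_0 = σ_v − u = 67.21 − 37.769 = 29.441 kPa.
Final effective stress: σ'_f = σ'_0 + Δσ = 29.441 + 80 = 109.44 kPa.
Normally consolidated clay, so the full stress increment lies on the virgin compression line:
S_c = C_c·H/(1+e₀)·log₁₀(σ'_f/σ'_0) = 0.29×5.5/(1+1.21)×log₁₀(109.44/29.441)
    = 0.72172 × 0.57022 = 0.4115 m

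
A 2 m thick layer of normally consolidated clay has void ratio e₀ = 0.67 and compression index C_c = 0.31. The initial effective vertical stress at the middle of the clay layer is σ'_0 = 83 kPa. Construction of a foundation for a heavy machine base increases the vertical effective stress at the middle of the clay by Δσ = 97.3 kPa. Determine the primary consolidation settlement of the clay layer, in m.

Final effective stress: σ'_f = σ'_0 + Δσ = 83 + 97.3 = 180.3 kPa.
Normally consolidated clay, so the full stress increment lies on the virgin compression line:
S_c = C_c·H/(1+e₀)·log₁₀(σ'_f/σ'_0) = 0.31×2/(1+0.67)×log₁₀(180.3/83)
    = 0.37126 × 0.33692 = 0.1251 m

S_c ≈ 0.125 m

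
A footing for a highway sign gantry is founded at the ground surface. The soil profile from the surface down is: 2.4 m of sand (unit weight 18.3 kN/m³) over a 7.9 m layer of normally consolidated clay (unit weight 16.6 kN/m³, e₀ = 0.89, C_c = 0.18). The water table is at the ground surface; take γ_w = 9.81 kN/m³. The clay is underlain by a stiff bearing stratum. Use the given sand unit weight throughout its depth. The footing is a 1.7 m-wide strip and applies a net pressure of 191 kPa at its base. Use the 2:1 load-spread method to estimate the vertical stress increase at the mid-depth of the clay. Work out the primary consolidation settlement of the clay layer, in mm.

Mid-depth of clay below the ground surface: z = 2.4 + 7.9/2 = 6.35 m.
Total vertical stress at mid-clay: σ_v = 18.3×2.4 + 16.6×3.95 = 109.49 kPa.
Pore pressure: u = 9.81×(6.35 − 0) = 62.294 kPa.
Initial effective stress: σ'_0 = σ_v − u = 109.49 − 62.294 = 47.196 kPa.
Stress increase at mid-clay by the 2:1 spreading method:
Δσ = qB/(B+z) = 191×1.7/(1.7+6.35) = 40.335 kPa
Final effective stress: σ'_f = σ'_0 + Δσ = 47.196 + 40.335 = 87.531 kPa.
Normally consolidated clay, so the full stress increment lies on the virgin compression line:
S_c = C_c·H/(1+e₀)·log₁₀(σ'_f/σ'_0) = 0.18×7.9/(1+0.89)×log₁₀(87.531/47.196)
    = 0.75238 × 0.26826 = 0.2018 m

S_c ≈ 202 mm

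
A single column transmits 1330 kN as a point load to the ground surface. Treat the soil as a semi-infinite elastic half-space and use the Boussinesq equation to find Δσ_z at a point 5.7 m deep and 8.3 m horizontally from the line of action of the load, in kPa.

Δσ_z ≈ 1.14 kPa

Boussinesq vertical stress below a point load on an elastic half-space:
Δσ_z = 3P/(2πz²) · [1 + (r/z)²]^(−5/2)
r/z = 8.3/5.7 = 1.4561; [1+(r/z)²]^(−5/2) = 0.058142.
Δσ_z = 3×1330/(2π×5.7²) × 0.058142 = 19.545 × 0.058142 = 1.136 kPa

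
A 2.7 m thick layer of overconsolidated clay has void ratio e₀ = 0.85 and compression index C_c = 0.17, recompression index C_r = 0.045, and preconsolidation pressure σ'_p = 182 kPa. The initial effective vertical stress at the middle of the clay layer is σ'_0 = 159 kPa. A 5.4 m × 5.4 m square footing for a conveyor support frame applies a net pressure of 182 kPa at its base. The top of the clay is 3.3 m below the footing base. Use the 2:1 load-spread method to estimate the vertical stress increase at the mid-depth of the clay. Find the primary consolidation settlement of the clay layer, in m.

Mid-depth of clay below the footing base: z = 3.3 + 2.7/2 = 4.65 m.
Stress increase at mid-clay by the 2:1 spreading method:
Δσ = qBL/((B+z)(L+z)) = 182×5.4×5.4/((5.4+4.65)(5.4+4.65)) = 52.544 kPa
Final effective stress: σ'_f = 159 + 52.544 = 211.54 kPa.
σ'_f = 211.54 > σ'_p = 182 kPa, so the stress path crosses the preconsolidation pressure — recompression up to σ'_p, then virgin compression beyond:
S_c = H/(1+e₀)·[C_r·log₁₀(σ'_p/σ'_0) + C_c·log₁₀(σ'_f/σ'_p)]
    = 2.7/1.85 × [0.045×log₁₀(182/159) + 0.17×log₁₀(211.54/182)]
    = 1.4595 × [0.0026403 + 0.011105] = 0.02006 m

S_c ≈ 0.0201 m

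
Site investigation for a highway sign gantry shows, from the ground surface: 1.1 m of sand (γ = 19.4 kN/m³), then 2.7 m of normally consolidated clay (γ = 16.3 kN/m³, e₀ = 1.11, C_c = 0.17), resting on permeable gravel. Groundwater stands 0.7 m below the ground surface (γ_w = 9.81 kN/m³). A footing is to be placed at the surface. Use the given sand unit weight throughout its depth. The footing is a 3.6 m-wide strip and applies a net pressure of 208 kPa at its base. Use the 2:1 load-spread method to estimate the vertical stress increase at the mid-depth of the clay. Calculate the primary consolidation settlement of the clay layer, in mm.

Mid-depth of clay below the ground surface: z = 1.1 + 2.7/2 = 2.45 m.
Total vertical stress at mid-clay: σ_v = 19.4×1.1 + 16.3×1.35 = 43.345 kPa.
Pore pressure: u = 9.81×(2.45 − 0.7) = 17.168 kPa.
Initial effective stress: σ'_0 = σ_v − u = 43.345 − 17.168 = 26.177 kPa.
Stress increase at mid-clay by the 2:1 spreading method:
Δσ = qB/(B+z) = 208×3.6/(3.6+2.45) = 123.77 kPa
Final effective stress: σ'_f = σ'_0 + Δσ = 26.177 + 123.77 = 149.95 kPa.
Normally consolidated clay, so the full stress increment lies on the virgin compression line:
S_c = C_c·H/(1+e₀)·log₁₀(σ'_f/σ'_0) = 0.17×2.7/(1+1.11)×log₁₀(149.95/26.177)
    = 0.21754 × 0.75803 = 0.1649 m

S_c ≈ 165 mm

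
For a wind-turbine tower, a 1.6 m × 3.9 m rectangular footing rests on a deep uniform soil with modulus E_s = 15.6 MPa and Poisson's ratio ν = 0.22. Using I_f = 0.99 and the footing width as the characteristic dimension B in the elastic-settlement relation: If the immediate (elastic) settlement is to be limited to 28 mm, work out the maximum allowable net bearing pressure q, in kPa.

q ≈ 290 kPa

E_s = 15.6 MPa = 15600 kPa.
S_e = q·B·(1−ν²)/E_s · I_f  ⇒  q = S_e·E_s / (B·(1−ν²)·I_f).
q = 0.028 × 15600 / (1.6 × 0.9516 × 0.99) = 289.8 kPa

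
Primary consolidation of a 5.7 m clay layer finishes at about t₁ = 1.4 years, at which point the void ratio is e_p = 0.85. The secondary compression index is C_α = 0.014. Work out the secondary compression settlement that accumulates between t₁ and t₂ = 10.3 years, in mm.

S_s ≈ 37.4 mm

Secondary compression: S_s = C_α·H/(1+e_p)·log₁₀(t₂/t₁)
S_s = 0.014×5.7/(1+0.85)×log₁₀(10.3/1.4)
    = 0.04314 × 0.8667 = 0.03739 m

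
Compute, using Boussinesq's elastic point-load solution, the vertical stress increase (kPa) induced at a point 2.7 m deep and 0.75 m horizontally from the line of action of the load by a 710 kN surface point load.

Δσ_z ≈ 38.6 kPa

Boussinesq vertical stress below a point load on an elastic half-space:
Δσ_z = 3P/(2πz²) · [1 + (r/z)²]^(−5/2)
r/z = 0.75/2.7 = 0.27778; [1+(r/z)²]^(−5/2) = 0.83042.
Δσ_z = 3×710/(2π×2.7²) × 0.83042 = 46.502 × 0.83042 = 38.62 kPa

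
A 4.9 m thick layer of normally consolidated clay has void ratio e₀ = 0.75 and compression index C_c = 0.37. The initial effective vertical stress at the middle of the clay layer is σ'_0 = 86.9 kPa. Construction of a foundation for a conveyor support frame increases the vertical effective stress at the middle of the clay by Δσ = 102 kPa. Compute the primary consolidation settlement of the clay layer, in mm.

S_c ≈ 349 mm

Final effective stress: σ'_f = σ'_0 + Δσ = 86.9 + 102 = 188.9 kPa.
Normally consolidated clay, so the full stress increment lies on the virgin compression line:
S_c = C_c·H/(1+e₀)·log₁₀(σ'_f/σ'_0) = 0.37×4.9/(1+0.75)×log₁₀(188.9/86.9)
    = 1.036 × 0.33721 = 0.3493 m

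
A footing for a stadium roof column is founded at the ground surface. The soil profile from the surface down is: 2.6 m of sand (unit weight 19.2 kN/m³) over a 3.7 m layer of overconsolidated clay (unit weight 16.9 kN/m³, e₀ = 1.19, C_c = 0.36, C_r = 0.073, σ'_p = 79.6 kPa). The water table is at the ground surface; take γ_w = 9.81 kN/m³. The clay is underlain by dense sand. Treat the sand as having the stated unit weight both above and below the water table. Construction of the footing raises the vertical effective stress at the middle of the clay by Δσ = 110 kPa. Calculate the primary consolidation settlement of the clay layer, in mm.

Mid-depth of clay below the ground surface: z = 2.6 + 3.7/2 = 4.45 m.
Total vertical stress at mid-clay: σ_v = 19.2×2.6 + 16.9×1.85 = 81.185 kPa.
Pore pressure: u = 9.81×(4.45 − 0) = 43.655 kPa.
Initial effective stress: σ'_0 = σ_v − u = 81.185 − 43.655 = 37.53 kPa.
Final effective stress: σ'_f = 37.53 + 110 = 147.53 kPa.
σ'_f = 147.53 > σ'_p = 79.6 kPa, so the stress path crosses the preconsolidation pressure — recompression up to σ'_p, then virgin compression beyond:
S_c = H/(1+e₀)·[C_r·log₁₀(σ'_p/σ'_0) + C_c·log₁₀(σ'_f/σ'_p)]
    = 3.7/2.19 × [0.073×log₁₀(79.6/37.53) + 0.36×log₁₀(147.53/79.6)]
    = 1.6895 × [0.023837 + 0.096468] = 0.2033 m

S_c ≈ 203 mm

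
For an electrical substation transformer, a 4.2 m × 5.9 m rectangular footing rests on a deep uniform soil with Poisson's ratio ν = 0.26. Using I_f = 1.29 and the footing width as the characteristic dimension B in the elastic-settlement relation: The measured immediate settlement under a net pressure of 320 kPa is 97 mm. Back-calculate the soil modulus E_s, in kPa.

E_s ≈ 16700 kPa

S_e = q·B·(1−ν²)/E_s · I_f  ⇒  E_s = q·B·(1−ν²)·I_f / S_e.
E_s = 320 × 4.2 × 0.9324 × 1.29 / 0.097 = 16670 kPa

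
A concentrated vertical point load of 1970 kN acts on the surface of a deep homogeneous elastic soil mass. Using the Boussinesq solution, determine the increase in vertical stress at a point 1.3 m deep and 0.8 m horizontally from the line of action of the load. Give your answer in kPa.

Boussinesq vertical stress below a point load on an elastic half-space:
Δσ_z = 3P/(2πz²) · [1 + (r/z)²]^(−5/2)
r/z = 0.8/1.3 = 0.61538; [1+(r/z)²]^(−5/2) = 0.44805.
Δσ_z = 3×1970/(2π×1.3²) × 0.44805 = 556.57 × 0.44805 = 249.4 kPa

Δσ_z ≈ 249 kPa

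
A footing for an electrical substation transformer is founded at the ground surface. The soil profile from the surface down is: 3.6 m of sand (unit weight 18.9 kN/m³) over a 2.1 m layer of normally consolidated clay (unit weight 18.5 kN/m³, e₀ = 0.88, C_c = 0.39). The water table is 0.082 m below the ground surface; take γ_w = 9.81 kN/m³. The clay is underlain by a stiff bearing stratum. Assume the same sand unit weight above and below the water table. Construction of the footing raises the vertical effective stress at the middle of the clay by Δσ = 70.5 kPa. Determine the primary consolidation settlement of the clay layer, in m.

S_c ≈ 0.185 m

Mid-depth of clay below the ground surface: z = 3.6 + 2.1/2 = 4.65 m.
Total vertical stress at mid-clay: σ_v = 18.9×3.6 + 18.5×1.05 = 87.465 kPa.
Pore pressure: u = 9.81×(4.65 − 0.082) = 44.812 kPa.
Initial effective stress: σ'_0 = σ_v − u = 87.465 − 44.812 = 42.653 kPa.
Final effective stress: σ'_f = σ'_0 + Δσ = 42.653 + 70.5 = 113.15 kPa.
Normally consolidated clay, so the full stress increment lies on the virgin compression line:
S_c = C_c·H/(1+e₀)·log₁₀(σ'_f/σ'_0) = 0.39×2.1/(1+0.88)×log₁₀(113.15/42.653)
    = 0.43564 × 0.4237 = 0.1846 m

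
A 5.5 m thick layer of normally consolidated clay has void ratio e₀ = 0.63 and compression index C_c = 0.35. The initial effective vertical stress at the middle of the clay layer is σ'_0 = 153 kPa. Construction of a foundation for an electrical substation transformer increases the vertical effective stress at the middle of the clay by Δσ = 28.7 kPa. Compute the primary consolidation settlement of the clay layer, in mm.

S_c ≈ 88.2 mm

Final effective stress: σ'_f = σ'_0 + Δσ = 153 + 28.7 = 181.7 kPa.
Normally consolidated clay, so the full stress increment lies on the virgin compression line:
S_c = C_c·H/(1+e₀)·log₁₀(σ'_f/σ'_0) = 0.35×5.5/(1+0.63)×log₁₀(181.7/153)
    = 1.181 × 0.074663 = 0.08818 m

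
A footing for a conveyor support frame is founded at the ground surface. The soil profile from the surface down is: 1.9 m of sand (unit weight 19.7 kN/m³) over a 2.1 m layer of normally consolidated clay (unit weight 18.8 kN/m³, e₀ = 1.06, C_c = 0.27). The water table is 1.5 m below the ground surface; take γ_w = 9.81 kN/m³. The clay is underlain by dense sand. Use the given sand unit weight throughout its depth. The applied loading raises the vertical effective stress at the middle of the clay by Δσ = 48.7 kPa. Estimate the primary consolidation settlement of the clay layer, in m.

S_c ≈ 0.0906 m

Mid-depth of clay below the ground surface: z = 1.9 + 2.1/2 = 2.95 m.
Total vertical stress at mid-clay: σ_v = 19.7×1.9 + 18.8×1.05 = 57.17 kPa.
Pore pressure: u = 9.81×(2.95 − 1.5) = 14.225 kPa.
Initial effective stress: σ'_0 = σ_v − u = 57.17 − 14.225 = 42.945 kPa.
Final effective stress: σ'_f = σ'_0 + Δσ = 42.945 + 48.7 = 91.645 kPa.
Normally consolidated clay, so the full stress increment lies on the virgin compression line:
S_c = C_c·H/(1+e₀)·log₁₀(σ'_f/σ'_0) = 0.27×2.1/(1+1.06)×log₁₀(91.645/42.945)
    = 0.27524 × 0.3292 = 0.09061 m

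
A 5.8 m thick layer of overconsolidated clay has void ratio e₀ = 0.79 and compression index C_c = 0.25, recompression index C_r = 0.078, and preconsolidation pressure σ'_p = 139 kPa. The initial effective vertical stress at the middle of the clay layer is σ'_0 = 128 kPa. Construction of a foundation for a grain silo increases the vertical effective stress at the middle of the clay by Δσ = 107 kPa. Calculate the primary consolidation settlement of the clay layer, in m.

S_c ≈ 0.194 m

Final effective stress: σ'_f = 128 + 107 = 235 kPa.
σ'_f = 235 > σ'_p = 139 kPa, so the stress path crosses the preconsolidation pressure — recompression up to σ'_p, then virgin compression beyond:
S_c = H/(1+e₀)·[C_r·log₁₀(σ'_p/σ'_0) + C_c·log₁₀(σ'_f/σ'_p)]
    = 5.8/1.79 × [0.078×log₁₀(139/128) + 0.25×log₁₀(235/139)]
    = 3.2402 × [0.0027928 + 0.057013] = 0.1938 m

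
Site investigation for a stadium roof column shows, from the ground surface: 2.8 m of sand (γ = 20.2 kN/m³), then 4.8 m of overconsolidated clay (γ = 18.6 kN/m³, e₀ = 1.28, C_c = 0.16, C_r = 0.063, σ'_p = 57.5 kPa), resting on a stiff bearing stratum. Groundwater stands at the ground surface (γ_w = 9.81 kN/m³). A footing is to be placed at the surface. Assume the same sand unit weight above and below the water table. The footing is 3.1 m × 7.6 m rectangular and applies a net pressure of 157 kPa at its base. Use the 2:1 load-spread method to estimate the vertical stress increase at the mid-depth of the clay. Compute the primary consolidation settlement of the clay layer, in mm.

Mid-depth of clay below the ground surface: z = 2.8 + 4.8/2 = 5.2 m.
Total vertical stress at mid-clay: σ_v = 20.2×2.8 + 18.6×2.4 = 101.2 kPa.
Pore pressure: u = 9.81×(5.2 − 0) = 51.012 kPa.
Initial effective stress: σ'_0 = σ_v − u = 101.2 − 51.012 = 50.188 kPa.
Stress increase at mid-clay by the 2:1 spreading method:
Δσ = qBL/((B+z)(L+z)) = 157×3.1×7.6/((3.1+5.2)(7.6+5.2)) = 34.817 kPa
Final effective stress: σ'_f = 50.188 + 34.817 = 85.005 kPa.
σ'_f = 85.005 > σ'_p = 57.5 kPa, so the stress path crosses the preconsolidation pressure — recompression up to σ'_p, then virgin compression beyond:
S_c = H/(1+e₀)·[C_r·log₁₀(σ'_p/σ'_0) + C_c·log₁₀(σ'_f/σ'_p)]
    = 4.8/2.28 × [0.063×log₁₀(57.5/50.188) + 0.16×log₁₀(85.005/57.5)]
    = 2.1053 × [0.0037213 + 0.027164] = 0.06502 m

S_c ≈ 65 mm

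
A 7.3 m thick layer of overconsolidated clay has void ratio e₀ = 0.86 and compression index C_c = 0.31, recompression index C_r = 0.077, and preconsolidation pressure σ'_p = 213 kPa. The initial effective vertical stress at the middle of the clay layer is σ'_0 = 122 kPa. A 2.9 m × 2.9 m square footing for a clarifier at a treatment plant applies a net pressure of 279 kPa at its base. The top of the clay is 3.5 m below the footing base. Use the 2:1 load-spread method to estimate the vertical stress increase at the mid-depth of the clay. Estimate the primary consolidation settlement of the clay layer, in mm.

S_c ≈ 22.9 mm

Mid-depth of clay below the footing base: z = 3.5 + 7.3/2 = 7.15 m.
Stress increase at mid-clay by the 2:1 spreading method:
Δσ = qBL/((B+z)(L+z)) = 279×2.9×2.9/((2.9+7.15)(2.9+7.15)) = 23.231 kPa
Final effective stress: σ'_f = 122 + 23.231 = 145.23 kPa.
σ'_f = 145.23 ≤ σ'_p = 213 kPa, so the clay remains overconsolidated and only the recompression index applies:
S_c = C_r·H/(1+e₀)·log₁₀(σ'_f/σ'_0) = 0.077×7.3/1.86×log₁₀(145.23/122)
    = 0.3022 × 0.075697 = 0.02288 m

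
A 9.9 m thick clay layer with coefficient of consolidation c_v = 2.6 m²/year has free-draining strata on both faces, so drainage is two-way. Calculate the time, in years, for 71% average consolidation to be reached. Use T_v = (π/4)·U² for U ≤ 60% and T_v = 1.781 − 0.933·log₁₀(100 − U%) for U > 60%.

Drainage path length: H_d = H/2 = 4.95 m (double drainage).
U > 60%: T_v = 1.781 − 0.933·log₁₀(100 − 71) = 0.41658.
t = T_v·H_d²/c_v = 0.41658×4.95²/2.6 = 3.926 years.

t ≈ 3.93 years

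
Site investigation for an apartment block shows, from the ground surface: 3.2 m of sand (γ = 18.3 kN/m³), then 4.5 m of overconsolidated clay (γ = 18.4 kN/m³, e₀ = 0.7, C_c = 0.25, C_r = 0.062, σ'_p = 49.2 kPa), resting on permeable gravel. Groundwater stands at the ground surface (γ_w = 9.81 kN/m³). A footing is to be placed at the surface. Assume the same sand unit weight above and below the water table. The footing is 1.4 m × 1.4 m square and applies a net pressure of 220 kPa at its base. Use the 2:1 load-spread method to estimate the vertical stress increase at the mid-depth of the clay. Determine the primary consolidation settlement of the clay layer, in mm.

S_c ≈ 39.6 mm

Mid-depth of clay below the ground surface: z = 3.2 + 4.5/2 = 5.45 m.
Total vertical stress at mid-clay: σ_v = 18.3×3.2 + 18.4×2.25 = 99.96 kPa.
Pore pressure: u = 9.81×(5.45 − 0) = 53.465 kPa.
Initial effective stress: σ'_0 = σ_v − u = 99.96 − 53.465 = 46.495 kPa.
Stress increase at mid-clay by the 2:1 spreading method:
Δσ = qBL/((B+z)(L+z)) = 220×1.4×1.4/((1.4+5.45)(1.4+5.45)) = 9.1896 kPa
Final effective stress: σ'_f = 46.495 + 9.1896 = 55.685 kPa.
σ'_f = 55.685 > σ'_p = 49.2 kPa, so the stress path crosses the preconsolidation pressure — recompression up to σ'_p, then virgin compression beyond:
S_c = H/(1+e₀)·[C_r·log₁₀(σ'_p/σ'_0) + C_c·log₁₀(σ'_f/σ'_p)]
    = 4.5/1.7 × [0.062×log₁₀(49.2/46.495) + 0.25×log₁₀(55.685/49.2)]
    = 2.6471 × [0.0015226 + 0.013443] = 0.03962 m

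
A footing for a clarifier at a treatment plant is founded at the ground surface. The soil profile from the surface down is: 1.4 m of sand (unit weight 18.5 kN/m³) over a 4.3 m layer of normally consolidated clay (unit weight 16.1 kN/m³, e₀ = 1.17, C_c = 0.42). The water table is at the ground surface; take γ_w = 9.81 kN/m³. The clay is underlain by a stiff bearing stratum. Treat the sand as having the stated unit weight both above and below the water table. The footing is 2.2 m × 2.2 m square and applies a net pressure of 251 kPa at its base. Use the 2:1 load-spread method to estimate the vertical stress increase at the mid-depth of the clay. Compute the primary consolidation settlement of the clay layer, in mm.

S_c ≈ 321 mm

Mid-depth of clay below the ground surface: z = 1.4 + 4.3/2 = 3.55 m.
Total vertical stress at mid-clay: σ_v = 18.5×1.4 + 16.1×2.15 = 60.515 kPa.
Pore pressure: u = 9.81×(3.55 − 0) = 34.825 kPa.
Initial effective stress: σ'_0 = σ_v − u = 60.515 − 34.825 = 25.69 kPa.
Stress increase at mid-clay by the 2:1 spreading method:
Δσ = qBL/((B+z)(L+z)) = 251×2.2×2.2/((2.2+3.55)(2.2+3.55)) = 36.744 kPa
Final effective stress: σ'_f = σ'_0 + Δσ = 25.69 + 36.744 = 62.434 kPa.
Normally consolidated clay, so the full stress increment lies on the virgin compression line:
S_c = C_c·H/(1+e₀)·log₁₀(σ'_f/σ'_0) = 0.42×4.3/(1+1.17)×log₁₀(62.434/25.69)
    = 0.83226 × 0.38566 = 0.321 m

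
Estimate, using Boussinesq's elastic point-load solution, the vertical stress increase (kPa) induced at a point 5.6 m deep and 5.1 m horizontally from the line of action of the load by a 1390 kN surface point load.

Δσ_z ≈ 4.68 kPa

Boussinesq vertical stress below a point load on an elastic half-space:
Δσ_z = 3P/(2πz²) · [1 + (r/z)²]^(−5/2)
r/z = 5.1/5.6 = 0.91071; [1+(r/z)²]^(−5/2) = 0.22092.
Δσ_z = 3×1390/(2π×5.6²) × 0.22092 = 21.163 × 0.22092 = 4.675 kPa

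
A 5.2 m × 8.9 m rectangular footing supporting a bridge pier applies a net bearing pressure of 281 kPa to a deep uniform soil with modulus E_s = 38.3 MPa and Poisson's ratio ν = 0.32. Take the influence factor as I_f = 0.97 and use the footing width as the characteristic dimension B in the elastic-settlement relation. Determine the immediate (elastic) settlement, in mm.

Immediate (elastic) settlement: S_e = q·B·(1−ν²)/E_s · I_f.
E_s = 38.3 MPa = 38300 kPa.
S_e = 281 × 5.2 × (1 − 0.32²) / 38300 × 0.97
    = 281 × 5.2 × 0.8976 / 38300 × 0.97
    = 0.03322 m = 33.22 mm

S_e ≈ 33.2 mm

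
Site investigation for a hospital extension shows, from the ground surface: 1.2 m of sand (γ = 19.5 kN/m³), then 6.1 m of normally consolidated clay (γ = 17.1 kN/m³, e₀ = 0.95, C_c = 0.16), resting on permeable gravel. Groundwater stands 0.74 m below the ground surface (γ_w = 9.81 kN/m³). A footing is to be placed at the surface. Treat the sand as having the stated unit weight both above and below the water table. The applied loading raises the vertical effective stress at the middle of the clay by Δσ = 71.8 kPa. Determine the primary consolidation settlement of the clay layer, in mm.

S_c ≈ 220 mm

Mid-depth of clay below the ground surface: z = 1.2 + 6.1/2 = 4.25 m.
Total vertical stress at mid-clay: σ_v = 19.5×1.2 + 17.1×3.05 = 75.555 kPa.
Pore pressure: u = 9.81×(4.25 − 0.74) = 34.433 kPa.
Initial effective stress: σ'_0 = σ_v − u = 75.555 − 34.433 = 41.122 kPa.
Final effective stress: σ'_f = σ'_0 + Δσ = 41.122 + 71.8 = 112.92 kPa.
Normally consolidated clay, so the full stress increment lies on the virgin compression line:
S_c = C_c·H/(1+e₀)·log₁₀(σ'_f/σ'_0) = 0.16×6.1/(1+0.95)×log₁₀(112.92/41.122)
    = 0.50051 × 0.4387 = 0.2196 m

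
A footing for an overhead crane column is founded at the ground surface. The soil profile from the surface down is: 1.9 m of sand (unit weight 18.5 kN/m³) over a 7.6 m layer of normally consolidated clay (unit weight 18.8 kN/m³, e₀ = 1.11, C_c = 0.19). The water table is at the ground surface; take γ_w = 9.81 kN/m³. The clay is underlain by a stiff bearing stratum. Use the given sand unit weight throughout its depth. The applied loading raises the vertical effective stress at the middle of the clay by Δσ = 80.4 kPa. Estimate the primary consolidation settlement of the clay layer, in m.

Mid-depth of clay below the ground surface: z = 1.9 + 7.6/2 = 5.7 m.
Total vertical stress at mid-clay: σ_v = 18.5×1.9 + 18.8×3.8 = 106.59 kPa.
Pore pressure: u = 9.81×(5.7 − 0) = 55.917 kPa.
Initial effective stress: σ'_0 = σ_v − u = 106.59 − 55.917 = 50.673 kPa.
Final effective stress: σ'_f = σ'_0 + Δσ = 50.673 + 80.4 = 131.07 kPa.
Normally consolidated clay, so the full stress increment lies on the virgin compression line:
S_c = C_c·H/(1+e₀)·log₁₀(σ'_f/σ'_0) = 0.19×7.6/(1+1.11)×log₁₀(131.07/50.673)
    = 0.68436 × 0.41273 = 0.2825 m

S_c ≈ 0.282 m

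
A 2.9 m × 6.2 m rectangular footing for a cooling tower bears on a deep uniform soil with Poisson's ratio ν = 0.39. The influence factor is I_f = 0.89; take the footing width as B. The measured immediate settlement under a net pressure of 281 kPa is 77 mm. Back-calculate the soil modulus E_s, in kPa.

S_e = q·B·(1−ν²)/E_s · I_f  ⇒  E_s = q·B·(1−ν²)·I_f / S_e.
E_s = 281 × 2.9 × 0.8479 × 0.89 / 0.077 = 7986 kPa

E_s ≈ 7990 kPa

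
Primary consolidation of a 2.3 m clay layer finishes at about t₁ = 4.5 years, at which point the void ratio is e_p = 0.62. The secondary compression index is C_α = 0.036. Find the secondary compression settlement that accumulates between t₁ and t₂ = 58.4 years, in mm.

S_s ≈ 56.9 mm

Secondary compression: S_s = C_α·H/(1+e_p)·log₁₀(t₂/t₁)
S_s = 0.036×2.3/(1+0.62)×log₁₀(58.4/4.5)
    = 0.05111 × 1.113 = 0.0569 m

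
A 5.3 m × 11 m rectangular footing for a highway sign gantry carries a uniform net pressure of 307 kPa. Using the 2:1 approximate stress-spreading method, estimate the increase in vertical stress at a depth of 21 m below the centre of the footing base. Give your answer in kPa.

By the 2:1 method the load spreads at 1 horizontal : 2 vertical, so at depth z the loaded area has grown by z in each plan dimension:
Δσ = qBL/((B+z)(L+z)) = 307×5.3×11/((5.3+21)(11+21)) = 21.267 kPa

Δσ_z ≈ 21.3 kPa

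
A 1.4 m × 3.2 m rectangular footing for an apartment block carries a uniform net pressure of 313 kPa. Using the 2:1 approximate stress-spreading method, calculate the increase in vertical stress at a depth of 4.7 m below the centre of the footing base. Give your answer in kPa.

Δσ_z ≈ 29.1 kPa

By the 2:1 method the load spreads at 1 horizontal : 2 vertical, so at depth z the loaded area has grown by z in each plan dimension:
Δσ = qBL/((B+z)(L+z)) = 313×1.4×3.2/((1.4+4.7)(3.2+4.7)) = 29.098 kPa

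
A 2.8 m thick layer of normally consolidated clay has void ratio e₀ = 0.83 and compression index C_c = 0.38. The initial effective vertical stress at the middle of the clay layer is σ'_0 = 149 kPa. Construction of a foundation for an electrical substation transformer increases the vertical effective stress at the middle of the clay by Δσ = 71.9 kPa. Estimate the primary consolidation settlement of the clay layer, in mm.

Final effective stress: σ'_f = σ'_0 + Δσ = 149 + 71.9 = 220.9 kPa.
Normally consolidated clay, so the full stress increment lies on the virgin compression line:
S_c = C_c·H/(1+e₀)·log₁₀(σ'_f/σ'_0) = 0.38×2.8/(1+0.83)×log₁₀(220.9/149)
    = 0.58142 × 0.17101 = 0.09943 m

S_c ≈ 99.4 mm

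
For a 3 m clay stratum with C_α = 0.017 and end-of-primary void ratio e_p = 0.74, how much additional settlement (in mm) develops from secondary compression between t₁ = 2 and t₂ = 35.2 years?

Secondary compression: S_s = C_α·H/(1+e_p)·log₁₀(t₂/t₁)
S_s = 0.017×3/(1+0.74)×log₁₀(35.2/2)
    = 0.02931 × 1.246 = 0.03651 m

S_s ≈ 36.5 mm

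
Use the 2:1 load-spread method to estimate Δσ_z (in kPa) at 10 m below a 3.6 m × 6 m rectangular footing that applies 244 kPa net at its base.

Δσ_z ≈ 24.2 kPa

By the 2:1 method the load spreads at 1 horizontal : 2 vertical, so at depth z the loaded area has grown by z in each plan dimension:
Δσ = qBL/((B+z)(L+z)) = 244×3.6×6/((3.6+10)(6+10)) = 24.221 kPa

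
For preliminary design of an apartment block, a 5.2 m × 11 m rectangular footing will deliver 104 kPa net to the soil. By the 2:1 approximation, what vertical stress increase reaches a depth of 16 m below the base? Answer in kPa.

Δσ_z ≈ 10.4 kPa

By the 2:1 method the load spreads at 1 horizontal : 2 vertical, so at depth z the loaded area has grown by z in each plan dimension:
Δσ = qBL/((B+z)(L+z)) = 104×5.2×11/((5.2+16)(11+16)) = 10.393 kPa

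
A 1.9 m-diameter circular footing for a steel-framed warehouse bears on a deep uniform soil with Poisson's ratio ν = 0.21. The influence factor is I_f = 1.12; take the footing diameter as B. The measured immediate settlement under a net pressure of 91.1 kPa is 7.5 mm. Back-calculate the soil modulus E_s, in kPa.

S_e = q·B·(1−ν²)/E_s · I_f  ⇒  E_s = q·B·(1−ν²)·I_f / S_e.
E_s = 91.1 × 1.9 × 0.9559 × 1.12 / 0.0075 = 24710 kPa

E_s ≈ 24700 kPa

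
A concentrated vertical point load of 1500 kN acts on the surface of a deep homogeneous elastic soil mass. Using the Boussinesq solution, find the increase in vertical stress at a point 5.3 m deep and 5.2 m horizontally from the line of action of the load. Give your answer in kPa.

Δσ_z ≈ 4.72 kPa

Boussinesq vertical stress below a point load on an elastic half-space:
Δσ_z = 3P/(2πz²) · [1 + (r/z)²]^(−5/2)
r/z = 5.2/5.3 = 0.98113; [1+(r/z)²]^(−5/2) = 0.18531.
Δσ_z = 3×1500/(2π×5.3²) × 0.18531 = 25.497 × 0.18531 = 4.725 kPa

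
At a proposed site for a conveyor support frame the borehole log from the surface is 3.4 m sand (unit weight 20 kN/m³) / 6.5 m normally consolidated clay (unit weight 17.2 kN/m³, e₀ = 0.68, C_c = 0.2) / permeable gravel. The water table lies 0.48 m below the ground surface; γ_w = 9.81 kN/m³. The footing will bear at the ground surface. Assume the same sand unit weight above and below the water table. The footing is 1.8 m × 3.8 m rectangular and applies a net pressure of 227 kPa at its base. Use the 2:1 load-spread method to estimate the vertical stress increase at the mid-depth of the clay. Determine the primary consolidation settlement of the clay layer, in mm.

Mid-depth of clay below the ground surface: z = 3.4 + 6.5/2 = 6.65 m.
Total vertical stress at mid-clay: σ_v = 20×3.4 + 17.2×3.25 = 123.9 kPa.
Pore pressure: u = 9.81×(6.65 − 0.48) = 60.528 kPa.
Initial effective stress: σ'_0 = σ_v − u = 123.9 − 60.528 = 63.372 kPa.
Stress increase at mid-clay by the 2:1 spreading method:
Δσ = qBL/((B+z)(L+z)) = 227×1.8×3.8/((1.8+6.65)(3.8+6.65)) = 17.584 kPa
Final effective stress: σ'_f = σ'_0 + Δσ = 63.372 + 17.584 = 80.956 kPa.
Normally consolidated clay, so the full stress increment lies on the virgin compression line:
S_c = C_c·H/(1+e₀)·log₁₀(σ'_f/σ'_0) = 0.2×6.5/(1+0.68)×log₁₀(80.956/63.372)
    = 0.77381 × 0.10635 = 0.08229 m

S_c ≈ 82.3 mm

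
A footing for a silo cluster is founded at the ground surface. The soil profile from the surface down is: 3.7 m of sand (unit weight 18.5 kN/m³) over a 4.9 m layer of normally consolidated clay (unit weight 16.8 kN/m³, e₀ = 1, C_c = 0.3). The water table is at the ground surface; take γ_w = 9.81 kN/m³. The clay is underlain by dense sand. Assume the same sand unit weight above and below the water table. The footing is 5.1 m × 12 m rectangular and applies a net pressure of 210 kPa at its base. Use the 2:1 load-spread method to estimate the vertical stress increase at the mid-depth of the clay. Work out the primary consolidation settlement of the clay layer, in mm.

Mid-depth of clay below the ground surface: z = 3.7 + 4.9/2 = 6.15 m.
Total vertical stress at mid-clay: σ_v = 18.5×3.7 + 16.8×2.45 = 109.61 kPa.
Pore pressure: u = 9.81×(6.15 − 0) = 60.332 kPa.
Initial effective stress: σ'_0 = σ_v − u = 109.61 − 60.332 = 49.278 kPa.
Stress increase at mid-clay by the 2:1 spreading method:
Δσ = qBL/((B+z)(L+z)) = 210×5.1×12/((5.1+6.15)(12+6.15)) = 62.942 kPa
Final effective stress: σ'_f = σ'_0 + Δσ = 49.278 + 62.942 = 112.22 kPa.
Normally consolidated clay, so the full stress increment lies on the virgin compression line:
S_c = C_c·H/(1+e₀)·log₁₀(σ'_f/σ'_0) = 0.3×4.9/(1+1)×log₁₀(112.22/49.278)
    = 0.735 × 0.35742 = 0.2627 m

S_c ≈ 263 mm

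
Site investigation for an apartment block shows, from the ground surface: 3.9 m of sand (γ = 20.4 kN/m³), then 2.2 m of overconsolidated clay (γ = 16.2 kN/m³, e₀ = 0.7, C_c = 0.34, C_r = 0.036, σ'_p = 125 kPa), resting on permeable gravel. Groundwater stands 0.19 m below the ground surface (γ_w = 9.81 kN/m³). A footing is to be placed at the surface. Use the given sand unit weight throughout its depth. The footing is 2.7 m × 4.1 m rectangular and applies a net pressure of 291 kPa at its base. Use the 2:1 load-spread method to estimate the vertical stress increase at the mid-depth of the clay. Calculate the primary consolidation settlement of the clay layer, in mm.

Mid-depth of clay below the ground surface: z = 3.9 + 2.2/2 = 5 m.
Total vertical stress at mid-clay: σ_v = 20.4×3.9 + 16.2×1.1 = 97.38 kPa.
Pore pressure: u = 9.81×(5 − 0.19) = 47.186 kPa.
Initial effective stress: σ'_0 = σ_v − u = 97.38 − 47.186 = 50.194 kPa.
Stress increase at mid-clay by the 2:1 spreading method:
Δσ = qBL/((B+z)(L+z)) = 291×2.7×4.1/((2.7+5)(4.1+5)) = 45.974 kPa
Final effective stress: σ'_f = 50.194 + 45.974 = 96.168 kPa.
σ'_f = 96.168 ≤ σ'_p = 125 kPa, so the clay remains overconsolidated and only the recompression index applies:
S_c = C_r·H/(1+e₀)·log₁₀(σ'_f/σ'_0) = 0.036×2.2/1.7×log₁₀(96.168/50.194)
    = 0.046588 × 0.28238 = 0.01316 m

S_c ≈ 13.2 mm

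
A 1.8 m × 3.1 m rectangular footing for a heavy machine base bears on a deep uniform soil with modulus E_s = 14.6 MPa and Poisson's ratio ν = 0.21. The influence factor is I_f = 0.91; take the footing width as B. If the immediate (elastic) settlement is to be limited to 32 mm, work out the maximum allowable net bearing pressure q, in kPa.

q ≈ 298 kPa

E_s = 14.6 MPa = 14600 kPa.
S_e = q·B·(1−ν²)/E_s · I_f  ⇒  q = S_e·E_s / (B·(1−ν²)·I_f).
q = 0.032 × 14600 / (1.8 × 0.9559 × 0.91) = 298.4 kPa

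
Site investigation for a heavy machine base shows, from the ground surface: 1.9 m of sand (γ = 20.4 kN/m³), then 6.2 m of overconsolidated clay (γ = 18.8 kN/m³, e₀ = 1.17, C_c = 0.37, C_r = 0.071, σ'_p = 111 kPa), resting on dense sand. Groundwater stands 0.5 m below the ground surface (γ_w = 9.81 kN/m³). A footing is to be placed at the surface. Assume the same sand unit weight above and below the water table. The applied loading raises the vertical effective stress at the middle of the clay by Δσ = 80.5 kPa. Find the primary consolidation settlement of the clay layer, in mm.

Mid-depth of clay below the ground surface: z = 1.9 + 6.2/2 = 5 m.
Total vertical stress at mid-clay: σ_v = 20.4×1.9 + 18.8×3.1 = 97.04 kPa.
Pore pressure: u = 9.81×(5 − 0.5) = 44.145 kPa.
Initial effective stress: σ'_0 = σ_v − u = 97.04 − 44.145 = 52.895 kPa.
Final effective stress: σ'_f = 52.895 + 80.5 = 133.4 kPa.
σ'_f = 133.4 > σ'_p = 111 kPa, so the stress path crosses the preconsolidation pressure — recompression up to σ'_p, then virgin compression beyond:
S_c = H/(1+e₀)·[C_r·log₁₀(σ'_p/σ'_0) + C_c·log₁₀(σ'_f/σ'_p)]
    = 6.2/2.17 × [0.071×log₁₀(111/52.895) + 0.37×log₁₀(133.4/111)]
    = 2.8571 × [0.022855 + 0.029538] = 0.1497 m

S_c ≈ 150 mm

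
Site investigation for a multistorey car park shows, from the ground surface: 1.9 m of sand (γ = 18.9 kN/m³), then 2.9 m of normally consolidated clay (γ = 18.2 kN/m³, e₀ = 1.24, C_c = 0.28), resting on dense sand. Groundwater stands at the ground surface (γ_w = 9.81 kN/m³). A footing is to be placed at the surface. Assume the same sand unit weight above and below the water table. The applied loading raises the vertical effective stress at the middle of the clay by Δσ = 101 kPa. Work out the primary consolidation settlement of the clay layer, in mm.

S_c ≈ 234 mm

Mid-depth of clay below the ground surface: z = 1.9 + 2.9/2 = 3.35 m.
Total vertical stress at mid-clay: σ_v = 18.9×1.9 + 18.2×1.45 = 62.3 kPa.
Pore pressure: u = 9.81×(3.35 − 0) = 32.864 kPa.
Initial effective stress: σ'_0 = σ_v − u = 62.3 − 32.864 = 29.436 kPa.
Final effective stress: σ'_f = σ'_0 + Δσ = 29.436 + 101 = 130.44 kPa.
Normally consolidated clay, so the full stress increment lies on the virgin compression line:
S_c = C_c·H/(1+e₀)·log₁₀(σ'_f/σ'_0) = 0.28×2.9/(1+1.24)×log₁₀(130.44/29.436)
    = 0.3625 × 0.64653 = 0.2344 m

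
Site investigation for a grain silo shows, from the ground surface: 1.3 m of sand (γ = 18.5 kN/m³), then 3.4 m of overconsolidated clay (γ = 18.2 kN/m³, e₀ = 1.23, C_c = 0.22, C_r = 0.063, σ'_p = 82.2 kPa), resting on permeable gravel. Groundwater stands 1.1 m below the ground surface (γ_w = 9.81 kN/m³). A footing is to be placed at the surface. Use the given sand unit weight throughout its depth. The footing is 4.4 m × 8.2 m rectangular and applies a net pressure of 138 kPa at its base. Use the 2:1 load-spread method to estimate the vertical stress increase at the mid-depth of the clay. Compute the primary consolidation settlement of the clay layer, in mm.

Mid-depth of clay below the ground surface: z = 1.3 + 3.4/2 = 3 m.
Total vertical stress at mid-clay: σ_v = 18.5×1.3 + 18.2×1.7 = 54.99 kPa.
Pore pressure: u = 9.81×(3 − 1.1) = 18.639 kPa.
Initial effective stress: σ'_0 = σ_v − u = 54.99 − 18.639 = 36.351 kPa.
Stress increase at mid-clay by the 2:1 spreading method:
Δσ = qBL/((B+z)(L+z)) = 138×4.4×8.2/((4.4+3)(8.2+3)) = 60.075 kPa
Final effective stress: σ'_f = 36.351 + 60.075 = 96.426 kPa.
σ'_f = 96.426 > σ'_p = 82.2 kPa, so the stress path crosses the preconsolidation pressure — recompression up to σ'_p, then virgin compression beyond:
S_c = H/(1+e₀)·[C_r·log₁₀(σ'_p/σ'_0) + C_c·log₁₀(σ'_f/σ'_p)]
    = 3.4/2.23 × [0.063×log₁₀(82.2/36.351) + 0.22×log₁₀(96.426/82.2)]
    = 1.5247 × [0.022324 + 0.015251] = 0.05729 m

S_c ≈ 57.3 mm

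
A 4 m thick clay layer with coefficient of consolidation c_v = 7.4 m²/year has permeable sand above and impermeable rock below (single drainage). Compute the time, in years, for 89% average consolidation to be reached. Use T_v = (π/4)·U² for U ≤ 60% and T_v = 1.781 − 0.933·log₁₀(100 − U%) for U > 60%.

t ≈ 1.75 years

Drainage path length: H_d = H = 4 m (single drainage).
U > 60%: T_v = 1.781 − 0.933·log₁₀(100 − 89) = 0.80938.
t = T_v·H_d²/c_v = 0.80938×4²/7.4 = 1.75 years.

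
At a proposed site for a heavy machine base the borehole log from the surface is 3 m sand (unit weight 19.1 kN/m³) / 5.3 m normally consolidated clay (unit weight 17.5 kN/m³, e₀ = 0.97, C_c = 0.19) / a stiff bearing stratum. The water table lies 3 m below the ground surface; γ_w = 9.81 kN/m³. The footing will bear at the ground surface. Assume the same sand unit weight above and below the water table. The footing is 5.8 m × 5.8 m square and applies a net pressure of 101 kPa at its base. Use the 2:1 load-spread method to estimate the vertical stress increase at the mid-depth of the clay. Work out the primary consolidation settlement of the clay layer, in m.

Mid-depth of clay below the ground surface: z = 3 + 5.3/2 = 5.65 m.
Total vertical stress at mid-clay: σ_v = 19.1×3 + 17.5×2.65 = 103.68 kPa.
Pore pressure: u = 9.81×(5.65 − 3) = 25.997 kPa.
Initial effective stress: σ'_0 = σ_v − u = 103.68 − 25.997 = 77.683 kPa.
Stress increase at mid-clay by the 2:1 spreading method:
Δσ = qBL/((B+z)(L+z)) = 101×5.8×5.8/((5.8+5.65)(5.8+5.65)) = 25.916 kPa
Final effective stress: σ'_f = σ'_0 + Δσ = 77.683 + 25.916 = 103.6 kPa.
Normally consolidated clay, so the full stress increment lies on the virgin compression line:
S_c = C_c·H/(1+e₀)·log₁₀(σ'_f/σ'_0) = 0.19×5.3/(1+0.97)×log₁₀(103.6/77.683)
    = 0.51117 × 0.12503 = 0.06391 m

S_c ≈ 0.0639 m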